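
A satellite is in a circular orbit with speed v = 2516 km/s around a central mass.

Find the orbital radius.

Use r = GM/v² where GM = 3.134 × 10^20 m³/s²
v = 2516 km/s = 2.516 × 10^6 m/s
GM = 3.134 × 10^20 m³/s²
v² = 6.33026 × 10^12 m²/s²
r = GM/v² = (3.134 × 10^20) / (6.33026 × 10^12) = 4.95083 × 10^7 m ≈ 49.51 Mm

Final answer: 49.51 Mm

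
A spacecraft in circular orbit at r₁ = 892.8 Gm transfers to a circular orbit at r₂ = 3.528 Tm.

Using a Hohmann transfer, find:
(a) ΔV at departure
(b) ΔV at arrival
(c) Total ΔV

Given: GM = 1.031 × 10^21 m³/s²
r₁ = 892.8 Gm = 8.928 × 10^11 m
r₂ = 3.528 Tm = 3.528 × 10^12 m
GM = 1.031 × 10^21 m³/s²
Transfer ellipse: a_t = (r₁ + r₂)/2 = 2.2104 × 10^12 m
Circular speed at r₁: v₁ = √(GM/r₁) = 33982.3 m/s
Transfer speed at r₁ (periapsis): v₁ₜ = √(GM(2/r₁ − 1/a_t)) = 42932 m/s
(a) ΔV₁ = v₁ₜ − v₁ = 8949.74 m/s ≈ 8.95 km/s
Circular speed at r₂: v₂ = √(GM/r₂) = 17094.8 m/s
Transfer speed at r₂ (apoapsis): v₂ₜ = √(GM(2/r₂ − 1/a_t)) = 10864.4 m/s
(b) ΔV₂ = v₂ − v₂ₜ = 6230.42 m/s ≈ 6.23 km/s
(c) ΔV_total = ΔV₁ + ΔV₂ = 15180.2 m/s ≈ 15.18 km/s

Final answer:
(a) ΔV₁ = 8.95 km/s
(b) ΔV₂ = 6.23 km/s
(c) ΔV_total = 15.18 km/s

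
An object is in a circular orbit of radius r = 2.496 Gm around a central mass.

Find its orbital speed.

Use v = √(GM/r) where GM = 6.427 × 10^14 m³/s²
r = 2.496 Gm = 2.496 × 10^9 m
GM = 6.427 × 10^14 m³/s²
GM/r = (6.427 × 10^14) / (2.496 × 10^9) = 257492 m²/s²
v = √(GM/r) = 507.437 m/s ≈ 507.4 m/s

Final answer: 507.4 m/s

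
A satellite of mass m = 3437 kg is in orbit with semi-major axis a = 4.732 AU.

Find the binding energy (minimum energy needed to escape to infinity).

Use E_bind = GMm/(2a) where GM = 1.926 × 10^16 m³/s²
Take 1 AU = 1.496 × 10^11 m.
a = 4.732 AU = 7.07907 × 10^11 m
GM = 1.926 × 10^16 m³/s²
m = 3437 kg
GMm = 1.926 × 10^16 × 3437 = 6.61966 × 10^19 m³·kg/s²
2a = 1.41581 × 10^12 m
E_bind = GMm/(2a) = 4.67552 × 10^7 J ≈ 46.76 MJ

Final answer: 46.76 MJ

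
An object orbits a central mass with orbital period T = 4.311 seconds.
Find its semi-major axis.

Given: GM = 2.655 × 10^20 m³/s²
T = 4.311 seconds
GM = 2.655 × 10^20 m³/s²
Kepler's third law: a³ = GM T² / (4π²)
T² = 18.5847 s²
a³ = (2.655 × 10^20) × 18.5847 / (4π²) = 1.24986 × 10^20 m³
a = (a³)^(1/3) = 4.99981 × 10^6 m ≈ 5 Mm

Final answer: 5 Mm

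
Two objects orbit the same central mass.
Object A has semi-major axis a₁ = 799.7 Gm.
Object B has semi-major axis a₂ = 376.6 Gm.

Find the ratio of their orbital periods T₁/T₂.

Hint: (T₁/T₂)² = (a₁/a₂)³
a₁ = 799.7 Gm = 7.997 × 10^11 m
a₂ = 376.6 Gm = 3.766 × 10^11 m
a₁/a₂ = 2.12347
T₁/T₂ = (a₁/a₂)^(3/2) = (2.12347)^1.5 = 3.09436

Final answer: T₁/T₂ = 3.094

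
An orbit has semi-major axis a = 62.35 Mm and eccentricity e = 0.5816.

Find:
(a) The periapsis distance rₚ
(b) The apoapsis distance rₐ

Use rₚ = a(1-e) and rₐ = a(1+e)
a = 62.35 Mm = 6.235 × 10^7 m
e = 0.5816:  1 − e = 0.4184,  1 + e = 1.5816
(a) rₚ = a(1 − e) = 6.235 × 10^7 m × 0.4184 = 2.60872 × 10^7 m ≈ 26.09 Mm
(b) rₐ = a(1 + e) = 6.235 × 10^7 m × 1.5816 = 9.86128 × 10^7 m ≈ 98.61 Mm

Final answer:
(a) rₚ = 26.09 Mm
(b) rₐ = 98.61 Mm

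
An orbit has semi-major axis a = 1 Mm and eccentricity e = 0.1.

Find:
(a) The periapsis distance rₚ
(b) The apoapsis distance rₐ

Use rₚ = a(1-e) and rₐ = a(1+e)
a = 1 Mm = 1 × 10^6 m
e = 0.1:  1 − e = 0.9,  1 + e = 1.1
(a) rₚ = a(1 − e) = 1 × 10^6 m × 0.9 = 900000 m ≈ 900 km
(b) rₐ = a(1 + e) = 1 × 10^6 m × 1.1 = 1.1 × 10^6 m ≈ 1.1 Mm

Final answer:
(a) rₚ = 900 km
(b) rₐ = 1.1 Mm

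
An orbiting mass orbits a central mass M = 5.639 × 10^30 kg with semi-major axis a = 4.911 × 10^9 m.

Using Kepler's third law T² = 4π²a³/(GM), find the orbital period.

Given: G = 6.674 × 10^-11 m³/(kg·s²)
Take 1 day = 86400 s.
M = 5.639 × 10^30 kg
GM = G × M = 6.674 × 10^-11 × 5.639 × 10^30 = 3.76347 × 10^20 m³/s²
a = 4.911 × 10^9 m
a³ = 1.18443 × 10^29 m³
T = 2π √(a³/GM) = 2π √((1.18443 × 10^29) / (3.76347 × 10^20)) = 2π × 17740.3 s
T = 111466 s ≈ 1.29 days

Final answer: 1.29 days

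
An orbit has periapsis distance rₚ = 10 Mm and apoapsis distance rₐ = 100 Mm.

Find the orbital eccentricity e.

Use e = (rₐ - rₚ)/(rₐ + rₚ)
rₚ = 10 Mm = 1 × 10^7 m
rₐ = 100 Mm = 1 × 10^8 m
rₐ − rₚ = 9 × 10^7 m
rₐ + rₚ = 1.1 × 10^8 m
e = (rₐ − rₚ)/(rₐ + rₚ) = 0.818182

Final answer: e = 0.8182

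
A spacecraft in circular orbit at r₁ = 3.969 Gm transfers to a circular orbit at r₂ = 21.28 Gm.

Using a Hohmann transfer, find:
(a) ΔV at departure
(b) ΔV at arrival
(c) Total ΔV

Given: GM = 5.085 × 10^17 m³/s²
r₁ = 3.969 Gm = 3.969 × 10^9 m
r₂ = 21.28 Gm = 2.128 × 10^10 m
GM = 5.085 × 10^17 m³/s²
Transfer ellipse: a_t = (r₁ + r₂)/2 = 1.26245 × 10^10 m
Circular speed at r₁: v₁ = √(GM/r₁) = 11318.9 m/s
Transfer speed at r₁ (periapsis): v₁ₜ = √(GM(2/r₁ − 1/a_t)) = 14695.5 m/s
(a) ΔV₁ = v₁ₜ − v₁ = 3376.56 m/s ≈ 3.377 km/s
Circular speed at r₂: v₂ = √(GM/r₂) = 4888.32 m/s
Transfer speed at r₂ (apoapsis): v₂ₜ = √(GM(2/r₂ − 1/a_t)) = 2740.9 m/s
(b) ΔV₂ = v₂ − v₂ₜ = 2147.42 m/s ≈ 2.147 km/s
(c) ΔV_total = ΔV₁ + ΔV₂ = 5523.98 m/s ≈ 5.524 km/s

Final answer:
(a) ΔV₁ = 3.377 km/s
(b) ΔV₂ = 2.147 km/s
(c) ΔV_total = 5.524 km/s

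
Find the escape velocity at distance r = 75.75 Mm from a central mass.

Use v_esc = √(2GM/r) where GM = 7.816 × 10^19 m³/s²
r = 75.75 Mm = 7.575 × 10^7 m
GM = 7.816 × 10^19 m³/s²
2GM/r = 2 × (7.816 × 10^19) / (7.575 × 10^7) = 2.06363 × 10^12 m²/s²
v_esc = √(2GM/r) = 1.43653 × 10^6 m/s ≈ 1437 km/s

Final answer: 1437 km/s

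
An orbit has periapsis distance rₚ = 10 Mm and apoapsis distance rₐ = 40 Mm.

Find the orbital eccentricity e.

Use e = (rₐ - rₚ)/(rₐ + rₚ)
rₚ = 10 Mm = 1 × 10^7 m
rₐ = 40 Mm = 4 × 10^7 m
rₐ − rₚ = 3 × 10^7 m
rₐ + rₚ = 5 × 10^7 m
e = (rₐ − rₚ)/(rₐ + rₚ) = 0.6

Final answer: e = 0.6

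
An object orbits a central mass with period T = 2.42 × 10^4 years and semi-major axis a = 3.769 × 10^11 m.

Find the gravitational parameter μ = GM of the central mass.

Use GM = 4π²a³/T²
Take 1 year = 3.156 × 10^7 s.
T = 2.42 × 10^4 years = 7.63752 × 10^11 s
a = 3.769 × 10^11 m
a³ = 5.354 × 10^34 m³
T² = 5.83317 × 10^23 s²
GM = 4π² × (5.354 × 10^34) / (5.83317 × 10^23) = 3.62354 × 10^12 m³/s²
GM ≈ 3.624 × 10^12 m³/s²

Final answer: GM = 3.624 × 10^12 m³/s²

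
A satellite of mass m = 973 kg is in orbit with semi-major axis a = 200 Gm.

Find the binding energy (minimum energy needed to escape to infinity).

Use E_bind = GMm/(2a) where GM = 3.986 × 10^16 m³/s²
a = 200 Gm = 2 × 10^11 m
GM = 3.986 × 10^16 m³/s²
m = 973 kg
GMm = 3.986 × 10^16 × 973 = 3.87838 × 10^19 m³·kg/s²
2a = 4 × 10^11 m
E_bind = GMm/(2a) = 9.69594 × 10^7 J ≈ 96.96 MJ

Final answer: 96.96 MJ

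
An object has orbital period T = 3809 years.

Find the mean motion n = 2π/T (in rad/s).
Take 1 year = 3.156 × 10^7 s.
T = 3809 years = 1.20212 × 10^11 s
n = 2π / (1.20212 × 10^11 s) = 5.22675 × 10^-11 rad/s ≈ 5.227 × 10^-11 rad/s

Final answer: n = 5.227 × 10^-11 rad/s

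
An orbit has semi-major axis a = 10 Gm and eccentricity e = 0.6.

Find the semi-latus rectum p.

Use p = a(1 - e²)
a = 10 Gm = 1 × 10^10 m
e = 0.6,  e² = 0.36,  1 − e² = 0.64
p = a(1 − e²) = 1 × 10^10 m × 0.64 = 6.4 × 10^9 m ≈ 6.4 Gm

Final answer: p = 6.4 Gm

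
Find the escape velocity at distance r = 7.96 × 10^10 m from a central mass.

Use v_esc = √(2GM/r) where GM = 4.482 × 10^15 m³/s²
r = 7.96 × 10^10 m
GM = 4.482 × 10^15 m³/s²
2GM/r = 2 × (4.482 × 10^15) / (7.96 × 10^10) = 112613 m²/s²
v_esc = √(2GM/r) = 335.579 m/s ≈ 335.6 m/s

Final answer: 335.6 m/s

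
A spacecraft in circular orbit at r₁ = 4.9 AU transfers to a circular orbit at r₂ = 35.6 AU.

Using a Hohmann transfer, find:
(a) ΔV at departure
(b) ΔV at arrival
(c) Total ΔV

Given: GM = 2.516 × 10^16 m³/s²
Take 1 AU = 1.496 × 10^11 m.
r₁ = 4.9 AU = 7.3304 × 10^11 m
r₂ = 35.6 AU = 5.32576 × 10^12 m
GM = 2.516 × 10^16 m³/s²
Transfer ellipse: a_t = (r₁ + r₂)/2 = 3.0294 × 10^12 m
Circular speed at r₁: v₁ = √(GM/r₁) = 185.264 m/s
Transfer speed at r₁ (periapsis): v₁ₜ = √(GM(2/r₁ − 1/a_t)) = 245.643 m/s
(a) ΔV₁ = v₁ₜ − v₁ = 60.3786 m/s ≈ 60.38 m/s
Circular speed at r₂: v₂ = √(GM/r₂) = 68.7329 m/s
Transfer speed at r₂ (apoapsis): v₂ₜ = √(GM(2/r₂ − 1/a_t)) = 33.8104 m/s
(b) ΔV₂ = v₂ − v₂ₜ = 34.9225 m/s ≈ 34.92 m/s
(c) ΔV_total = ΔV₁ + ΔV₂ = 95.3011 m/s ≈ 95.3 m/s

Final answer:
(a) ΔV₁ = 60.38 m/s
(b) ΔV₂ = 34.92 m/s
(c) ΔV_total = 95.3 m/s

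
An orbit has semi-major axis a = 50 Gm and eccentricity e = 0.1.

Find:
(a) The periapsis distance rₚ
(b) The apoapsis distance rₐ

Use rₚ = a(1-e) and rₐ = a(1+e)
a = 50 Gm = 5 × 10^10 m
e = 0.1:  1 − e = 0.9,  1 + e = 1.1
(a) rₚ = a(1 − e) = 5 × 10^10 m × 0.9 = 4.5 × 10^10 m ≈ 45 Gm
(b) rₐ = a(1 + e) = 5 × 10^10 m × 1.1 = 5.5 × 10^10 m ≈ 55 Gm

Final answer:
(a) rₚ = 45 Gm
(b) rₐ = 55 Gm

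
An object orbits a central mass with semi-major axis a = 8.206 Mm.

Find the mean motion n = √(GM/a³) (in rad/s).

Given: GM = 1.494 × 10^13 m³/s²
a = 8.206 Mm = 8.206 × 10^6 m
GM = 1.494 × 10^13 m³/s²
a³ = 5.52579 × 10^20 m³
GM/a³ = (1.494 × 10^13) / (5.52579 × 10^20) = 2.70368 × 10^-8 s⁻²
n = √(GM/a³) = 0.000164429 rad/s ≈ 0.0001644 rad/s

Final answer: n = 0.0001644 rad/s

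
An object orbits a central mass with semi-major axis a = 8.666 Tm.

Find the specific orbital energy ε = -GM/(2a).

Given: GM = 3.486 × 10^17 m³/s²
a = 8.666 Tm = 8.666 × 10^12 m
GM = 3.486 × 10^17 m³/s²
2a = 1.7332 × 10^13 m
ε = −GM/(2a) = -20113.1 J/kg ≈ -20.11 kJ/kg

Final answer: -20.11 kJ/kg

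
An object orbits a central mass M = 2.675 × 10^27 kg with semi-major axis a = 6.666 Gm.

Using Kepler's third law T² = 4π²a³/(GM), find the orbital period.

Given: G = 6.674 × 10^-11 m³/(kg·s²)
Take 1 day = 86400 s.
M = 2.675 × 10^27 kg
GM = G × M = 6.674 × 10^-11 × 2.675 × 10^27 = 1.78529 × 10^17 m³/s²
a = 6.666 Gm = 6.666 × 10^9 m
a³ = 2.96207 × 10^29 m³
T = 2π √(a³/GM) = 2π √((2.96207 × 10^29) / (1.78529 × 10^17)) = 2π × 1.28808 × 10^6 s
T = 8.09325 × 10^6 s ≈ 93.67 days

Final answer: 93.67 days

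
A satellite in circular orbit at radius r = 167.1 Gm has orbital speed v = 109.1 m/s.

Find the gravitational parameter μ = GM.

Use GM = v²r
r = 167.1 Gm = 1.671 × 10^11 m
v = 109.1 m/s
v² = 11902.8 m²/s²
GM = v²r = 11902.8 × 1.671 × 10^11 = 1.98896 × 10^15 m³/s²
GM ≈ 1.989 × 10^15 m³/s²

Final answer: GM = 1.989 × 10^15 m³/s²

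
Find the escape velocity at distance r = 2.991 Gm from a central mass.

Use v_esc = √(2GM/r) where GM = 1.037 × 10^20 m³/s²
r = 2.991 Gm = 2.991 × 10^9 m
GM = 1.037 × 10^20 m³/s²
2GM/r = 2 × (1.037 × 10^20) / (2.991 × 10^9) = 6.93414 × 10^10 m²/s²
v_esc = √(2GM/r) = 263327 m/s ≈ 263.3 km/s

Final answer: 263.3 km/s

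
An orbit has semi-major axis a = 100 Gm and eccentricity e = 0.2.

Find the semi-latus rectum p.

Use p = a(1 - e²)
a = 100 Gm = 1 × 10^11 m
e = 0.2,  e² = 0.04,  1 − e² = 0.96
p = a(1 − e²) = 1 × 10^11 m × 0.96 = 9.6 × 10^10 m ≈ 96 Gm

Final answer: p = 96 Gm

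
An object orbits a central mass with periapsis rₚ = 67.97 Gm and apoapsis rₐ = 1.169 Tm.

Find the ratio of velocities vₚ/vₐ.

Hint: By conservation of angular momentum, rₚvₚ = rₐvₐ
rₚ = 67.97 Gm = 6.797 × 10^10 m
rₐ = 1.169 Tm = 1.169 × 10^12 m
rₚvₚ = rₐvₐ  ⇒  vₚ/vₐ = rₐ/rₚ
vₚ/vₐ = (1.169 × 10^12) / (6.797 × 10^10) = 17.1988

Final answer: vₚ/vₐ = 17.2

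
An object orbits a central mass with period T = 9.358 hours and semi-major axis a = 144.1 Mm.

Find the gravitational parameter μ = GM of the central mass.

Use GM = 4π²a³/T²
T = 9.358 hours = 33688.8 s
a = 144.1 Mm = 1.441 × 10^8 m
a³ = 2.99221 × 10^24 m³
T² = 1.13494 × 10^9 s²
GM = 4π² × (2.99221 × 10^24) / (1.13494 × 10^9) = 1.04083 × 10^17 m³/s²
GM ≈ 1.041 × 10^17 m³/s²

Final answer: GM = 1.041 × 10^17 m³/s²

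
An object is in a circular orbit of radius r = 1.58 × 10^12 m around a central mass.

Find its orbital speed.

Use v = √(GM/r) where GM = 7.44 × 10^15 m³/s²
r = 1.58 × 10^12 m
GM = 7.44 × 10^15 m³/s²
GM/r = (7.44 × 10^15) / (1.58 × 10^12) = 4708.86 m²/s²
v = √(GM/r) = 68.6211 m/s ≈ 68.62 m/s

Final answer: 68.62 m/s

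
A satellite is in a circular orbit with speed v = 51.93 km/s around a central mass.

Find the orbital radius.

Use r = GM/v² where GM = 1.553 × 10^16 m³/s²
v = 51.93 km/s = 51930 m/s
GM = 1.553 × 10^16 m³/s²
v² = 2.69672 × 10^9 m²/s²
r = GM/v² = (1.553 × 10^16) / (2.69672 × 10^9) = 5.75884 × 10^6 m ≈ 5.759 Mm

Final answer: 5.759 Mm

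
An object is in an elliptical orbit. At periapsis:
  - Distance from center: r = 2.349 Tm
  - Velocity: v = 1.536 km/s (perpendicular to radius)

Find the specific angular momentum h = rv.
r = 2.349 Tm = 2.349 × 10^12 m
v = 1.536 km/s = 1536 m/s
h = rv = 2.349 × 10^12 × 1536 = 3.60806 × 10^15 m²/s ≈ 3.608 × 10^15 m²/s

Final answer: h = 3.608 × 10^15 m²/s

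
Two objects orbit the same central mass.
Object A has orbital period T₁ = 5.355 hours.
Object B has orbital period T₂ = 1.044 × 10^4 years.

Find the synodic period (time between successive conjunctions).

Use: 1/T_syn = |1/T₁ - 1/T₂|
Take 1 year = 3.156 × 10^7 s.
T₁ = 5.355 hours = 19278 s
T₂ = 1.044 × 10^4 years = 3.29486 × 10^11 s
1/T₁ = 5.18726 × 10^-5 s⁻¹
1/T₂ = 3.03503 × 10^-12 s⁻¹
|1/T₁ − 1/T₂| = 5.18726 × 10^-5 s⁻¹
T_syn = 1 / |1/T₁ − 1/T₂| = 19278 s ≈ 5.355 hours

Final answer: T_syn = 5.355 hours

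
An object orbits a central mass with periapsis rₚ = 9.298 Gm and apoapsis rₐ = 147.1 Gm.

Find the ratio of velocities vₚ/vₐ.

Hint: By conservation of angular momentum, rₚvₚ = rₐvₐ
rₚ = 9.298 Gm = 9.298 × 10^9 m
rₐ = 147.1 Gm = 1.471 × 10^11 m
rₚvₚ = rₐvₐ  ⇒  vₚ/vₐ = rₐ/rₚ
vₚ/vₐ = (1.471 × 10^11) / (9.298 × 10^9) = 15.8206

Final answer: vₚ/vₐ = 15.82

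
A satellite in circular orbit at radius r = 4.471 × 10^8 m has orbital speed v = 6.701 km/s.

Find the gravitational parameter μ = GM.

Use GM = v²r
r = 4.471 × 10^8 m
v = 6.701 km/s = 6701 m/s
v² = 4.49034 × 10^7 m²/s²
GM = v²r = 4.49034 × 10^7 × 4.471 × 10^8 = 2.00763 × 10^16 m³/s²
GM ≈ 2.008 × 10^16 m³/s²

Final answer: GM = 2.008 × 10^16 m³/s²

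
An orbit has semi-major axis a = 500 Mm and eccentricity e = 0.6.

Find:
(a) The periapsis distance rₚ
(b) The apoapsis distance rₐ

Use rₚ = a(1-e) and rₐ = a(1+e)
a = 500 Mm = 5 × 10^8 m
e = 0.6:  1 − e = 0.4,  1 + e = 1.6
(a) rₚ = a(1 − e) = 5 × 10^8 m × 0.4 = 2 × 10^8 m ≈ 200 Mm
(b) rₐ = a(1 + e) = 5 × 10^8 m × 1.6 = 8 × 10^8 m ≈ 800 Mm

Final answer:
(a) rₚ = 200 Mm
(b) rₐ = 800 Mm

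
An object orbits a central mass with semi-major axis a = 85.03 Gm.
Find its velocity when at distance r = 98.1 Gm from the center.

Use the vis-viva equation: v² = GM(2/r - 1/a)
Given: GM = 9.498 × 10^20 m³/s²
a = 85.03 Gm = 8.503 × 10^10 m
r = 98.1 Gm = 9.81 × 10^10 m
GM = 9.498 × 10^20 m³/s²
2/r − 1/a = 2.03874 × 10^-11 − 1.17606 × 10^-11 = 8.6268 × 10^-12 m⁻¹
v² = GM (2/r − 1/a) = 8.19374 × 10^9 m²/s²
v = 90519.3 m/s ≈ 90.52 km/s

Final answer: 90.52 km/s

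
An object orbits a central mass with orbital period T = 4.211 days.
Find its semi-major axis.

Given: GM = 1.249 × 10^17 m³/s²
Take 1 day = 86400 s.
T = 4.211 days = 363830 s
GM = 1.249 × 10^17 m³/s²
Kepler's third law: a³ = GM T² / (4π²)
T² = 1.32373 × 10^11 s²
a³ = (1.249 × 10^17) × (1.32373 × 10^11) / (4π²) = 4.18794 × 10^26 m³
a = (a³)^(1/3) = 7.4817 × 10^8 m ≈ 7.482 × 10^8 m

Final answer: 7.482 × 10^8 m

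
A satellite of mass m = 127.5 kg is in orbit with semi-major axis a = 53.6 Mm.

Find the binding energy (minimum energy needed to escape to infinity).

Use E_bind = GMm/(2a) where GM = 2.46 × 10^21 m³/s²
a = 53.6 Mm = 5.36 × 10^7 m
GM = 2.46 × 10^21 m³/s²
m = 127.5 kg
GMm = 2.46 × 10^21 × 127.5 = 3.1365 × 10^23 m³·kg/s²
2a = 1.072 × 10^8 m
E_bind = GMm/(2a) = 2.92584 × 10^15 J ≈ 2.926 PJ

Final answer: 2.926 PJ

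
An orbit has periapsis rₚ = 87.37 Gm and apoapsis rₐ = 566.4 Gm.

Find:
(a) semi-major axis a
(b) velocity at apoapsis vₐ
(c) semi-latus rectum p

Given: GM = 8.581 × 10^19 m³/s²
rₚ = 87.37 Gm = 8.737 × 10^10 m
rₐ = 566.4 Gm = 5.664 × 10^11 m
GM = 8.581 × 10^19 m³/s²
a = (rₚ + rₐ)/2 = 3.26885 × 10^11 m
e = (rₐ − rₚ)/(rₐ + rₚ) = (4.7903 × 10^11) / (6.5377 × 10^11) = 0.732719
(a) a = 3.26885 × 10^11 m ≈ 326.9 Gm
(b) vₐ² = GM (2/rₐ − 1/a) = 8.581 × 10^19 × (3.53107 × 10^-12 − 3.05918 × 10^-12) = 4.04932 × 10^7 m²/s²;  vₐ = 6363.43 m/s ≈ 6.363 km/s
(c) 1 − e² = 0.463122;  p = a(1 − e²) = 3.26885 × 10^11 × 0.463122 = 1.51388 × 10^11 m ≈ 151.4 Gm

Final answer:
(a) semi-major axis a = 326.9 Gm
(b) velocity at apoapsis vₐ = 6.363 km/s
(c) semi-latus rectum p = 151.4 Gm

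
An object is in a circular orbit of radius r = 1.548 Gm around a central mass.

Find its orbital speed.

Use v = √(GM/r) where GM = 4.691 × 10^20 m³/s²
r = 1.548 Gm = 1.548 × 10^9 m
GM = 4.691 × 10^20 m³/s²
GM/r = (4.691 × 10^20) / (1.548 × 10^9) = 3.03036 × 10^11 m²/s²
v = √(GM/r) = 550487 m/s ≈ 550.5 km/s

Final answer: 550.5 km/s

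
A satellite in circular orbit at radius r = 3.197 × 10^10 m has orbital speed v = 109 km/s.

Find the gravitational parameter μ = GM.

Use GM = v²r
r = 3.197 × 10^10 m
v = 109 km/s = 109000 m/s
v² = 1.1881 × 10^10 m²/s²
GM = v²r = 1.1881 × 10^10 × 3.197 × 10^10 = 3.79836 × 10^20 m³/s²
GM ≈ 3.798 × 10^20 m³/s²

Final answer: GM = 3.798 × 10^20 m³/s²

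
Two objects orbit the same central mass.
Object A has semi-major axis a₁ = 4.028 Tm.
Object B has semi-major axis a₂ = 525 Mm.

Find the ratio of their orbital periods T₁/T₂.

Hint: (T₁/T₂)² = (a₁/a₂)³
a₁ = 4.028 Tm = 4.028 × 10^12 m
a₂ = 525 Mm = 5.25 × 10^8 m
a₁/a₂ = 7672.38
T₁/T₂ = (a₁/a₂)^(3/2) = (7672.38)^1.5 = 672040

Final answer: T₁/T₂ = 6.72 × 10^5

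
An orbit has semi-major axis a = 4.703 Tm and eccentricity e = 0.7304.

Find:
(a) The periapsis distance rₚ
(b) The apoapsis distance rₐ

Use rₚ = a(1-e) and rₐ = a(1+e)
a = 4.703 Tm = 4.703 × 10^12 m
e = 0.7304:  1 − e = 0.2696,  1 + e = 1.7304
(a) rₚ = a(1 − e) = 4.703 × 10^12 m × 0.2696 = 1.26793 × 10^12 m ≈ 1.268 Tm
(b) rₐ = a(1 + e) = 4.703 × 10^12 m × 1.7304 = 8.13807 × 10^12 m ≈ 8.138 Tm

Final answer:
(a) rₚ = 1.268 Tm
(b) rₐ = 8.138 Tm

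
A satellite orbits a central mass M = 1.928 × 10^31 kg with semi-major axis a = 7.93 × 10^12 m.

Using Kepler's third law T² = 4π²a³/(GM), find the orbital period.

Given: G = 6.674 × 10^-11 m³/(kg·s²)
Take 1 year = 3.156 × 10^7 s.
M = 1.928 × 10^31 kg
GM = G × M = 6.674 × 10^-11 × 1.928 × 10^31 = 1.28675 × 10^21 m³/s²
a = 7.93 × 10^12 m
a³ = 4.98677 × 10^38 m³
T = 2π √(a³/GM) = 2π √((4.98677 × 10^38) / (1.28675 × 10^21)) = 2π × 6.22534 × 10^8 s
T = 3.9115 × 10^9 s ≈ 123.9 years

Final answer: 123.9 years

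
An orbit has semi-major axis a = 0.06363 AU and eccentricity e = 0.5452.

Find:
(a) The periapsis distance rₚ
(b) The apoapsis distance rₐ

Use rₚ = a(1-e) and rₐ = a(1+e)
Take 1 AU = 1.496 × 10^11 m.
a = 0.06363 AU = 9.51905 × 10^9 m
e = 0.5452:  1 − e = 0.4548,  1 + e = 1.5452
(a) rₚ = a(1 − e) = 9.51905 × 10^9 m × 0.4548 = 4.32926 × 10^9 m ≈ 0.02894 AU
(b) rₐ = a(1 + e) = 9.51905 × 10^9 m × 1.5452 = 1.47088 × 10^10 m ≈ 0.09832 AU

Final answer:
(a) rₚ = 0.02894 AU
(b) rₐ = 0.09832 AU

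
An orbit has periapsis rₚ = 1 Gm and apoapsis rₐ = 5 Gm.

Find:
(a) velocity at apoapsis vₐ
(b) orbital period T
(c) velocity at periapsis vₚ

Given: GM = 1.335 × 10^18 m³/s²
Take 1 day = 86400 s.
rₚ = 1 Gm = 1 × 10^9 m
rₐ = 5 Gm = 5 × 10^9 m
GM = 1.335 × 10^18 m³/s²
a = (rₚ + rₐ)/2 = 3 × 10^9 m
e = (rₐ − rₚ)/(rₐ + rₚ) = (4 × 10^9) / (6 × 10^9) = 0.666667
(a) vₐ² = GM (2/rₐ − 1/a) = 1.335 × 10^18 × (4 × 10^-10 − 3.33333 × 10^-10) = 8.9 × 10^7 m²/s²;  vₐ = 9433.98 m/s ≈ 9.434 km/s
(b) a³ = 2.7 × 10^28 m³;  T = 2π √(a³/GM) = 2π × 142214 s = 893555 s ≈ 10.34 days
(c) vₚ² = GM (2/rₚ − 1/a) = 1.335 × 10^18 × (2 × 10^-9 − 3.33333 × 10^-10) = 2.225 × 10^9 m²/s²;  vₚ = 47169.9 m/s ≈ 47.17 km/s

Final answer:
(a) velocity at apoapsis vₐ = 9.434 km/s
(b) orbital period T = 10.34 days
(c) velocity at periapsis vₚ = 47.17 km/s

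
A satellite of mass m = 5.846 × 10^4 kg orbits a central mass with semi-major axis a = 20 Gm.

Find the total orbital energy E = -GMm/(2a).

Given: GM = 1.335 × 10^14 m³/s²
a = 20 Gm = 2 × 10^10 m
GM = 1.335 × 10^14 m³/s²
2a = 4 × 10^10 m
GMm = 1.335 × 10^14 × 58460 = 7.80441 × 10^18 m³·kg/s²
E = −GMm/(2a) = -1.9511 × 10^8 J ≈ -195.1 MJ

Final answer: -195.1 MJ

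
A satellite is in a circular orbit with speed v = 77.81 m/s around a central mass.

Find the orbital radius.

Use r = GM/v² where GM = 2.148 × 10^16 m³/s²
v = 77.81 m/s
GM = 2.148 × 10^16 m³/s²
v² = 6054.4 m²/s²
r = GM/v² = (2.148 × 10^16) / 6054.4 = 3.54784 × 10^12 m ≈ 3.548 Tm

Final answer: 3.548 Tm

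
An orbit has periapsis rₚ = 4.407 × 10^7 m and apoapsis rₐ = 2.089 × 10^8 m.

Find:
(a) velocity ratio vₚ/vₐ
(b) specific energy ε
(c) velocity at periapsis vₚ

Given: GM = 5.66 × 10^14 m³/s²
rₚ = 4.407 × 10^7 m
rₐ = 2.089 × 10^8 m
GM = 5.66 × 10^14 m³/s²
a = (rₚ + rₐ)/2 = 1.26485 × 10^8 m
e = (rₐ − rₚ)/(rₐ + rₚ) = (1.6483 × 10^8) / (2.5297 × 10^8) = 0.651579
(a) vₚ/vₐ = rₐ/rₚ (angular momentum) = (2.089 × 10^8) / (4.407 × 10^7) = 4.74019 ≈ 4.74
(b) 2a = 2.5297 × 10^8 m;  ε = −GM/(2a) = -2.23742 × 10^6 J/kg ≈ -2.237 MJ/kg
(c) vₚ² = GM (2/rₚ − 1/a) = 5.66 × 10^14 × (4.53823 × 10^-8 − 7.90608 × 10^-9) = 2.12116 × 10^7 m²/s²;  vₚ = 4605.6 m/s ≈ 4.606 km/s

Final answer:
(a) velocity ratio vₚ/vₐ = 4.74
(b) specific energy ε = -2.237 MJ/kg
(c) velocity at periapsis vₚ = 4.606 km/s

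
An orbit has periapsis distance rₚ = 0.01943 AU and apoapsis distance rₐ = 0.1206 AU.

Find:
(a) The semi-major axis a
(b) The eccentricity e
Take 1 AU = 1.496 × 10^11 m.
rₚ = 0.01943 AU = 2.90673 × 10^9 m
rₐ = 0.1206 AU = 1.80418 × 10^10 m
(a) a = (rₚ + rₐ)/2 = 1.04742 × 10^10 m ≈ 0.07001 AU
(b) e = (rₐ − rₚ)/(rₐ + rₚ) = (1.5135 × 10^10) / (2.09485 × 10^10) = 0.722488

Final answer:
(a) a = 0.07001 AU
(b) e = 0.7225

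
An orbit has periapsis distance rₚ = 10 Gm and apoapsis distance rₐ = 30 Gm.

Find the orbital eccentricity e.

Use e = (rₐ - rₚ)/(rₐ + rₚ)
rₚ = 10 Gm = 1 × 10^10 m
rₐ = 30 Gm = 3 × 10^10 m
rₐ − rₚ = 2 × 10^10 m
rₐ + rₚ = 4 × 10^10 m
e = (rₐ − rₚ)/(rₐ + rₚ) = 0.5

Final answer: e = 0.5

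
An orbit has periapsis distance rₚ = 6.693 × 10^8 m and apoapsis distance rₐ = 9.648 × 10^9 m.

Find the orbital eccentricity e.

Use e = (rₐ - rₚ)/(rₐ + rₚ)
rₚ = 6.693 × 10^8 m
rₐ = 9.648 × 10^9 m
rₐ − rₚ = 8.9787 × 10^9 m
rₐ + rₚ = 1.03173 × 10^10 m
e = (rₐ − rₚ)/(rₐ + rₚ) = 0.870257

Final answer: e = 0.8703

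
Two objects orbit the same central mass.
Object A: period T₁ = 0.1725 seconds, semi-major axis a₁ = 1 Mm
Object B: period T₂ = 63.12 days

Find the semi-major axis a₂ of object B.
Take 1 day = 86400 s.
T₁ = 0.1725 seconds
T₂ = 63.12 days = 5.45357 × 10^6 s
a₁ = 1 Mm = 1 × 10^6 m
Kepler's third law: (T₂/T₁)² = (a₂/a₁)³  ⇒  a₂ = a₁ (T₂/T₁)^(2/3)
T₂/T₁ = 3.16149 × 10^7
(T₂/T₁)^(2/3) = 99983.4
a₂ = 1 × 10^6 m × 99983.4 = 9.99834 × 10^10 m ≈ 99.98 Gm

Final answer: a₂ = 99.98 Gm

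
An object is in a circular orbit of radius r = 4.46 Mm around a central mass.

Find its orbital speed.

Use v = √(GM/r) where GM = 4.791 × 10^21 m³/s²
r = 4.46 Mm = 4.46 × 10^6 m
GM = 4.791 × 10^21 m³/s²
GM/r = (4.791 × 10^21) / (4.46 × 10^6) = 1.07422 × 10^15 m²/s²
v = √(GM/r) = 3.27752 × 10^7 m/s ≈ 3.278 × 10^4 km/s

Final answer: 3.278 × 10^4 km/s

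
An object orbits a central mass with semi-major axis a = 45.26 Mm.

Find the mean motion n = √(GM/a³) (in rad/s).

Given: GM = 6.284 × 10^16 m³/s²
a = 45.26 Mm = 4.526 × 10^7 m
GM = 6.284 × 10^16 m³/s²
a³ = 9.27136 × 10^22 m³
GM/a³ = (6.284 × 10^16) / (9.27136 × 10^22) = 6.77786 × 10^-7 s⁻²
n = √(GM/a³) = 0.000823278 rad/s ≈ 0.0008233 rad/s

Final answer: n = 0.0008233 rad/s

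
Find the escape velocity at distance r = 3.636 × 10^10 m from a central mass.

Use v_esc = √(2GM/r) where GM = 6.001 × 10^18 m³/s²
r = 3.636 × 10^10 m
GM = 6.001 × 10^18 m³/s²
2GM/r = 2 × (6.001 × 10^18) / (3.636 × 10^10) = 3.30088 × 10^8 m²/s²
v_esc = √(2GM/r) = 18168.3 m/s ≈ 18.17 km/s

Final answer: 18.17 km/s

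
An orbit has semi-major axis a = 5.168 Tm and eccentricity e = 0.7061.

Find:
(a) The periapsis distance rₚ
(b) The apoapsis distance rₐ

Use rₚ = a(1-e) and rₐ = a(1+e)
a = 5.168 Tm = 5.168 × 10^12 m
e = 0.7061:  1 − e = 0.2939,  1 + e = 1.7061
(a) rₚ = a(1 − e) = 5.168 × 10^12 m × 0.2939 = 1.51888 × 10^12 m ≈ 1.519 Tm
(b) rₐ = a(1 + e) = 5.168 × 10^12 m × 1.7061 = 8.81712 × 10^12 m ≈ 8.817 Tm

Final answer:
(a) rₚ = 1.519 Tm
(b) rₐ = 8.817 Tm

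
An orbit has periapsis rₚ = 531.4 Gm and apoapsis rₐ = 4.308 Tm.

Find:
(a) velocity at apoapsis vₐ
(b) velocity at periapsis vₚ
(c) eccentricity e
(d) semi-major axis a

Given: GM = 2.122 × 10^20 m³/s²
rₚ = 531.4 Gm = 5.314 × 10^11 m
rₐ = 4.308 Tm = 4.308 × 10^12 m
GM = 2.122 × 10^20 m³/s²
a = (rₚ + rₐ)/2 = 2.4197 × 10^12 m
e = (rₐ − rₚ)/(rₐ + rₚ) = (3.7766 × 10^12) / (4.8394 × 10^12) = 0.780386
(a) vₐ² = GM (2/rₐ − 1/a) = 2.122 × 10^20 × (4.64253 × 10^-13 − 4.13274 × 10^-13) = 1.08176 × 10^7 m²/s²;  vₐ = 3289.01 m/s ≈ 3.289 km/s
(b) vₚ² = GM (2/rₚ − 1/a) = 2.122 × 10^20 × (3.76364 × 10^-12 − 4.13274 × 10^-13) = 7.10948 × 10^8 m²/s²;  vₚ = 26663.6 m/s ≈ 26.66 km/s
(c) e = 0.780386 ≈ 0.7804
(d) a = 2.4197 × 10^12 m ≈ 2.42 Tm

Final answer:
(a) velocity at apoapsis vₐ = 3.289 km/s
(b) velocity at periapsis vₚ = 26.66 km/s
(c) eccentricity e = 0.7804
(d) semi-major axis a = 2.42 Tm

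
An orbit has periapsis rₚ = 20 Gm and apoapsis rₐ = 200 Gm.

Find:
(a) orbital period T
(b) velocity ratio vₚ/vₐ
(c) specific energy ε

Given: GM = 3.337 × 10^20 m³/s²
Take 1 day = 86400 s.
rₚ = 20 Gm = 2 × 10^10 m
rₐ = 200 Gm = 2 × 10^11 m
GM = 3.337 × 10^20 m³/s²
a = (rₚ + rₐ)/2 = 1.1 × 10^11 m
e = (rₐ − rₚ)/(rₐ + rₚ) = (1.8 × 10^11) / (2.2 × 10^11) = 0.818182
(a) a³ = 1.331 × 10^33 m³;  T = 2π √(a³/GM) = 2π × 1.99715 × 10^6 s = 1.25485 × 10^7 s ≈ 145.2 days
(b) vₚ/vₐ = rₐ/rₚ (angular momentum) = (2 × 10^11) / (2 × 10^10) = 10 ≈ 10
(c) 2a = 2.2 × 10^11 m;  ε = −GM/(2a) = -1.51682 × 10^9 J/kg ≈ -1.517 GJ/kg

Final answer:
(a) orbital period T = 145.2 days
(b) velocity ratio vₚ/vₐ = 10
(c) specific energy ε = -1.517 GJ/kg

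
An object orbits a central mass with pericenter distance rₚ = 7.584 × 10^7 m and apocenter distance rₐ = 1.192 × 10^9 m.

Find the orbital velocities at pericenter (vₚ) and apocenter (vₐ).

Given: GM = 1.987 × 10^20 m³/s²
rₚ = 7.584 × 10^7 m
rₐ = 1.192 × 10^9 m
GM = 1.987 × 10^20 m³/s²
a = (rₚ + rₐ)/2 = 6.3392 × 10^8 m
Vis-viva: v² = GM (2/r − 1/a)
vₚ² = 1.987 × 10^20 × (2.63713 × 10^-8 − 1.57749 × 10^-9) = 4.92653 × 10^12 m²/s²
vₚ = 2.21958 × 10^6 m/s ≈ 2220 km/s
vₐ² = 1.987 × 10^20 × (1.67785 × 10^-9 − 1.57749 × 10^-9) = 1.99428 × 10^10 m²/s²
vₐ = 141219 m/s ≈ 141.2 km/s

Final answer: vₚ = 2220 km/s, vₐ = 141.2 km/s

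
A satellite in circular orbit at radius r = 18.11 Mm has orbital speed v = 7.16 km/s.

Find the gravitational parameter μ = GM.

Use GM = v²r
r = 18.11 Mm = 1.811 × 10^7 m
v = 7.16 km/s = 7160 m/s
v² = 5.12656 × 10^7 m²/s²
GM = v²r = 5.12656 × 10^7 × 1.811 × 10^7 = 9.2842 × 10^14 m³/s²
GM ≈ 9.284 × 10^14 m³/s²

Final answer: GM = 9.284 × 10^14 m³/s²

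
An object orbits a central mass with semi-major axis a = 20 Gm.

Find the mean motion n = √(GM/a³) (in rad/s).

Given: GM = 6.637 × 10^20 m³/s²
a = 20 Gm = 2 × 10^10 m
GM = 6.637 × 10^20 m³/s²
a³ = 8 × 10^30 m³
GM/a³ = (6.637 × 10^20) / (8 × 10^30) = 8.29625 × 10^-11 s⁻²
n = √(GM/a³) = 9.10838 × 10^-6 rad/s ≈ 9.108 × 10^-6 rad/s

Final answer: n = 9.108 × 10^-6 rad/s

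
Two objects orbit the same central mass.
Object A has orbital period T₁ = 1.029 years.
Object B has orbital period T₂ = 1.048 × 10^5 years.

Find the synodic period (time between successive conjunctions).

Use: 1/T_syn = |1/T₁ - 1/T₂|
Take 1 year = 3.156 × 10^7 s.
T₁ = 1.029 years = 3.24752 × 10^7 s
T₂ = 1.048 × 10^5 years = 3.30749 × 10^12 s
1/T₁ = 3.07927 × 10^-8 s⁻¹
1/T₂ = 3.02344 × 10^-13 s⁻¹
|1/T₁ − 1/T₂| = 3.07924 × 10^-8 s⁻¹
T_syn = 1 / |1/T₁ − 1/T₂| = 3.24756 × 10^7 s ≈ 1.029 years

Final answer: T_syn = 1.029 years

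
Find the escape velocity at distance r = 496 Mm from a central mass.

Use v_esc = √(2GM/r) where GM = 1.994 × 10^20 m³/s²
r = 496 Mm = 4.96 × 10^8 m
GM = 1.994 × 10^20 m³/s²
2GM/r = 2 × (1.994 × 10^20) / (4.96 × 10^8) = 8.04032 × 10^11 m²/s²
v_esc = √(2GM/r) = 896678 m/s ≈ 896.7 km/s

Final answer: 896.7 km/s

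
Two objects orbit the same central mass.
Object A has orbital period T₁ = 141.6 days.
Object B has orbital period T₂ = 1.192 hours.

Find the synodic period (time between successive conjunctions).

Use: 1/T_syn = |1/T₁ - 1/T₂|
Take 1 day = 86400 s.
T₁ = 141.6 days = 1.22342 × 10^7 s
T₂ = 1.192 hours = 4291.2 s
1/T₁ = 8.17378 × 10^-8 s⁻¹
1/T₂ = 0.000233035 s⁻¹
|1/T₁ − 1/T₂| = 0.000232953 s⁻¹
T_syn = 1 / |1/T₁ − 1/T₂| = 4292.71 s ≈ 1.192 hours

Final answer: T_syn = 1.192 hours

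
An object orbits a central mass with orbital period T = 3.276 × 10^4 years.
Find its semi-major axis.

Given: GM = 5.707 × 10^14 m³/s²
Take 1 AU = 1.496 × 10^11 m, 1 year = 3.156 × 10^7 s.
T = 3.276 × 10^4 years = 1.03391 × 10^12 s
GM = 5.707 × 10^14 m³/s²
Kepler's third law: a³ = GM T² / (4π²)
T² = 1.06896 × 10^24 s²
a³ = (5.707 × 10^14) × (1.06896 × 10^24) / (4π²) = 1.54529 × 10^37 m³
a = (a³)^(1/3) = 2.49079 × 10^12 m ≈ 16.65 AU

Final answer: 16.65 AU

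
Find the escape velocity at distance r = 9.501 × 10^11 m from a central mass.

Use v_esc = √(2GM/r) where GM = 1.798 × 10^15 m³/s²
r = 9.501 × 10^11 m
GM = 1.798 × 10^15 m³/s²
2GM/r = 2 × (1.798 × 10^15) / (9.501 × 10^11) = 3784.86 m²/s²
v_esc = √(2GM/r) = 61.5213 m/s ≈ 61.52 m/s

Final answer: 61.52 m/s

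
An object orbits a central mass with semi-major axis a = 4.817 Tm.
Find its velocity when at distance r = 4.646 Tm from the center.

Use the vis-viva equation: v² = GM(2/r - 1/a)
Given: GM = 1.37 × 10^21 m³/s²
a = 4.817 Tm = 4.817 × 10^12 m
r = 4.646 Tm = 4.646 × 10^12 m
GM = 1.37 × 10^21 m³/s²
2/r − 1/a = 4.30478 × 10^-13 − 2.07598 × 10^-13 = 2.2288 × 10^-13 m⁻¹
v² = GM (2/r − 1/a) = 3.05345 × 10^8 m²/s²
v = 17474.1 m/s ≈ 17.47 km/s

Final answer: 17.47 km/s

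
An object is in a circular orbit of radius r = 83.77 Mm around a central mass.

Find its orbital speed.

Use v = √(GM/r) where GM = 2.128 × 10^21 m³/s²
r = 83.77 Mm = 8.377 × 10^7 m
GM = 2.128 × 10^21 m³/s²
GM/r = (2.128 × 10^21) / (8.377 × 10^7) = 2.54029 × 10^13 m²/s²
v = √(GM/r) = 5.04013 × 10^6 m/s ≈ 5040 km/s

Final answer: 5040 km/s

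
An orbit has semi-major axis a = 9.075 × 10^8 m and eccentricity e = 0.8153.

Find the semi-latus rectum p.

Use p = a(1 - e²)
a = 9.075 × 10^8 m
e = 0.8153,  e² = 0.664714,  1 − e² = 0.335286
p = a(1 − e²) = 9.075 × 10^8 m × 0.335286 = 3.04272 × 10^8 m ≈ 3.043 × 10^8 m

Final answer: p = 3.043 × 10^8 m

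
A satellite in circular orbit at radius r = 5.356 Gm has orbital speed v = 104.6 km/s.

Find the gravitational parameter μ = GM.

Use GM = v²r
r = 5.356 Gm = 5.356 × 10^9 m
v = 104.6 km/s = 104600 m/s
v² = 1.09412 × 10^10 m²/s²
GM = v²r = 1.09412 × 10^10 × 5.356 × 10^9 = 5.86009 × 10^19 m³/s²
GM ≈ 5.86 × 10^19 m³/s²

Final answer: GM = 5.86 × 10^19 m³/s²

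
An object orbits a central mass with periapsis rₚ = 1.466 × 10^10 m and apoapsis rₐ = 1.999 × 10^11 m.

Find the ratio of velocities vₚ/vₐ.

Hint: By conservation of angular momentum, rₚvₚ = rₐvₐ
rₚ = 1.466 × 10^10 m
rₐ = 1.999 × 10^11 m
rₚvₚ = rₐvₐ  ⇒  vₚ/vₐ = rₐ/rₚ
vₚ/vₐ = (1.999 × 10^11) / (1.466 × 10^10) = 13.6357

Final answer: vₚ/vₐ = 13.64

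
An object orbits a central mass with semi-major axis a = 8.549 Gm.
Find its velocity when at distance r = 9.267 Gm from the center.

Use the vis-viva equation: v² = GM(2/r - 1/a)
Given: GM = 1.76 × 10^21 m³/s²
a = 8.549 Gm = 8.549 × 10^9 m
r = 9.267 Gm = 9.267 × 10^9 m
GM = 1.76 × 10^21 m³/s²
2/r − 1/a = 2.1582 × 10^-10 − 1.16973 × 10^-10 = 9.88468 × 10^-11 m⁻¹
v² = GM (2/r − 1/a) = 1.7397 × 10^11 m²/s²
v = 417098 m/s ≈ 417.1 km/s

Final answer: 417.1 km/s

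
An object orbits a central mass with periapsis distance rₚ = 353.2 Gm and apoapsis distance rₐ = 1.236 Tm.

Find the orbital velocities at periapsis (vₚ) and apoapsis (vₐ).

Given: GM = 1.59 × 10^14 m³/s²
rₚ = 353.2 Gm = 3.532 × 10^11 m
rₐ = 1.236 Tm = 1.236 × 10^12 m
GM = 1.59 × 10^14 m³/s²
a = (rₚ + rₐ)/2 = 7.946 × 10^11 m
Vis-viva: v² = GM (2/r − 1/a)
vₚ² = 1.59 × 10^14 × (5.66251 × 10^-12 − 1.25849 × 10^-12) = 700.239 m²/s²
vₚ = 26.462 m/s ≈ 26.46 m/s
vₐ² = 1.59 × 10^14 × (1.61812 × 10^-12 − 1.25849 × 10^-12) = 57.1809 m²/s²
vₐ = 7.5618 m/s ≈ 7.562 m/s

Final answer: vₚ = 26.46 m/s, vₐ = 7.562 m/s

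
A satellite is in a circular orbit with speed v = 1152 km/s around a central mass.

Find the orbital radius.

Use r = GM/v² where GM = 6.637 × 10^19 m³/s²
v = 1152 km/s = 1.152 × 10^6 m/s
GM = 6.637 × 10^19 m³/s²
v² = 1.3271 × 10^12 m²/s²
r = GM/v² = (6.637 × 10^19) / (1.3271 × 10^12) = 5.00112 × 10^7 m ≈ 50.01 Mm

Final answer: 50.01 Mm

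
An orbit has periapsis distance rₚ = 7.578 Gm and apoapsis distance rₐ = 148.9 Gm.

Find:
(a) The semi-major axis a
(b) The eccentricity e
rₚ = 7.578 Gm = 7.578 × 10^9 m
rₐ = 148.9 Gm = 1.489 × 10^11 m
(a) a = (rₚ + rₐ)/2 = 7.8239 × 10^10 m ≈ 78.24 Gm
(b) e = (rₐ − rₚ)/(rₐ + rₚ) = (1.41322 × 10^11) / (1.56478 × 10^11) = 0.903143

Final answer:
(a) a = 78.24 Gm
(b) e = 0.9031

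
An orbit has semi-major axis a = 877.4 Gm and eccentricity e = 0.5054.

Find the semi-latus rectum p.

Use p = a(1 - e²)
a = 877.4 Gm = 8.774 × 10^11 m
e = 0.5054,  e² = 0.255429,  1 − e² = 0.744571
p = a(1 − e²) = 8.774 × 10^11 m × 0.744571 = 6.53286 × 10^11 m ≈ 653.3 Gm

Final answer: p = 653.3 Gm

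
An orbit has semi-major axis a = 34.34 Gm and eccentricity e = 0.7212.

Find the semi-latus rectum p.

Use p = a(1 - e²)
a = 34.34 Gm = 3.434 × 10^10 m
e = 0.7212,  e² = 0.520129,  1 − e² = 0.479871
p = a(1 − e²) = 3.434 × 10^10 m × 0.479871 = 1.64788 × 10^10 m ≈ 16.48 Gm

Final answer: p = 16.48 Gm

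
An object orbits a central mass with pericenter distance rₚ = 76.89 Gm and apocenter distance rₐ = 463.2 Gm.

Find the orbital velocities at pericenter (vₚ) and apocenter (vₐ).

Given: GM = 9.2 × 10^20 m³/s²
rₚ = 76.89 Gm = 7.689 × 10^10 m
rₐ = 463.2 Gm = 4.632 × 10^11 m
GM = 9.2 × 10^20 m³/s²
a = (rₚ + rₐ)/2 = 2.70045 × 10^11 m
Vis-viva: v² = GM (2/r − 1/a)
vₚ² = 9.2 × 10^20 × (2.60112 × 10^-11 − 3.70309 × 10^-12) = 2.05235 × 10^10 m²/s²
vₚ = 143260 m/s ≈ 143.3 km/s
vₐ² = 9.2 × 10^20 × (4.31779 × 10^-12 − 3.70309 × 10^-12) = 5.65527 × 10^8 m²/s²
vₐ = 23780.8 m/s ≈ 23.78 km/s

Final answer: vₚ = 143.3 km/s, vₐ = 23.78 km/s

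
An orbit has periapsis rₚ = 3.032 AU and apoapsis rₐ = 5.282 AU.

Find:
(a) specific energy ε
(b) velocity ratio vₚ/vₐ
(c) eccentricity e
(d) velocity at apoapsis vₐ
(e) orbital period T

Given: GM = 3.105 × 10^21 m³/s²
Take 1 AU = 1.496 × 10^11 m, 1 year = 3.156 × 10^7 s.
rₚ = 3.032 AU = 4.53587 × 10^11 m
rₐ = 5.282 AU = 7.90187 × 10^11 m
GM = 3.105 × 10^21 m³/s²
a = (rₚ + rₐ)/2 = 6.21887 × 10^11 m
e = (rₐ − rₚ)/(rₐ + rₚ) = (3.366 × 10^11) / (1.24377 × 10^12) = 0.270628
(a) 2a = 1.24377 × 10^12 m;  ε = −GM/(2a) = -2.49643 × 10^9 J/kg ≈ -2.496 GJ/kg
(b) vₚ/vₐ = rₐ/rₚ (angular momentum) = (7.90187 × 10^11) / (4.53587 × 10^11) = 1.74208 ≈ 1.742
(c) e = 0.270628 ≈ 0.2706
(d) vₐ² = GM (2/rₐ − 1/a) = 3.105 × 10^21 × (2.53105 × 10^-12 − 1.60801 × 10^-12) = 2.86603 × 10^9 m²/s²;  vₐ = 53535.3 m/s ≈ 11.29 AU/year
(e) a³ = 2.40511 × 10^35 m³;  T = 2π √(a³/GM) = 2π × 8.80109 × 10^6 s = 5.52989 × 10^7 s ≈ 1.752 years

Final answer:
(a) specific energy ε = -2.496 GJ/kg
(b) velocity ratio vₚ/vₐ = 1.742
(c) eccentricity e = 0.2706
(d) velocity at apoapsis vₐ = 11.29 AU/year
(e) orbital period T = 1.752 years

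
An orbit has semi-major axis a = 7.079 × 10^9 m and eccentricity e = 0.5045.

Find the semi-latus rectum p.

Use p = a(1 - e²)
a = 7.079 × 10^9 m
e = 0.5045,  e² = 0.25452,  1 − e² = 0.74548
p = a(1 − e²) = 7.079 × 10^9 m × 0.74548 = 5.27725 × 10^9 m ≈ 5.277 × 10^9 m

Final answer: p = 5.277 × 10^9 m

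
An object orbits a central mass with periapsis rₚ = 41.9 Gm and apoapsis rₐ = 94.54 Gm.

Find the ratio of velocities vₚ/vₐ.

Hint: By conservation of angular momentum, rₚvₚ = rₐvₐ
rₚ = 41.9 Gm = 4.19 × 10^10 m
rₐ = 94.54 Gm = 9.454 × 10^10 m
rₚvₚ = rₐvₐ  ⇒  vₚ/vₐ = rₐ/rₚ
vₚ/vₐ = (9.454 × 10^10) / (4.19 × 10^10) = 2.25632

Final answer: vₚ/vₐ = 2.256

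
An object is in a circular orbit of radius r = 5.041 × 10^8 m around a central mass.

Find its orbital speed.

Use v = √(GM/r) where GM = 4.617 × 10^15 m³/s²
r = 5.041 × 10^8 m
GM = 4.617 × 10^15 m³/s²
GM/r = (4.617 × 10^15) / (5.041 × 10^8) = 9.1589 × 10^6 m²/s²
v = √(GM/r) = 3026.37 m/s ≈ 3.026 km/s

Final answer: 3.026 km/s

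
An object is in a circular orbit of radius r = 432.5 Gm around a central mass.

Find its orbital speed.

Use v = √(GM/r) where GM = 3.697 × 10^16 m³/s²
r = 432.5 Gm = 4.325 × 10^11 m
GM = 3.697 × 10^16 m³/s²
GM/r = (3.697 × 10^16) / (4.325 × 10^11) = 85479.8 m²/s²
v = √(GM/r) = 292.369 m/s ≈ 292.4 m/s

Final answer: 292.4 m/s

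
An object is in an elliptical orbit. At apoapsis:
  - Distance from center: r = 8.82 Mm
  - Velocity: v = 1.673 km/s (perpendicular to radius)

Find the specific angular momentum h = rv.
r = 8.82 Mm = 8.82 × 10^6 m
v = 1.673 km/s = 1673 m/s
h = rv = 8.82 × 10^6 × 1673 = 1.47559 × 10^10 m²/s ≈ 1.476 × 10^10 m²/s

Final answer: h = 1.476 × 10^10 m²/s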